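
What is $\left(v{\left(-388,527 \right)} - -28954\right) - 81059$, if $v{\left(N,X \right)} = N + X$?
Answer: $-51966$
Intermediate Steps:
$\left(v{\left(-388,527 \right)} - -28954\right) - 81059 = \left(\left(-388 + 527\right) - -28954\right) - 81059 = \left(139 + \left(-43 + 28997\right)\right) - 81059 = \left(139 + 28954\right) - 81059 = 29093 - 81059 = -51966$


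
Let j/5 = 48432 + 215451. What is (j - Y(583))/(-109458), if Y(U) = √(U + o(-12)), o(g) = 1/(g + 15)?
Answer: -439805/36486 + 5*√210/328374 ≈ -12.054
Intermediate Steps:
o(g) = 1/(15 + g)
Y(U) = √(⅓ + U) (Y(U) = √(U + 1/(15 - 12)) = √(U + 1/3) = √(U + ⅓) = √(⅓ + U))
j = 1319415 (j = 5*(48432 + 215451) = 5*263883 = 1319415)
(j - Y(583))/(-109458) = (1319415 - √(3 + 9*583)/3)/(-109458) = (1319415 - √(3 + 5247)/3)*(-1/109458) = (1319415 - √5250/3)*(-1/109458) = (1319415 - 5*√210/3)*(-1/109458) = -439805/36486 + 5*√210/328374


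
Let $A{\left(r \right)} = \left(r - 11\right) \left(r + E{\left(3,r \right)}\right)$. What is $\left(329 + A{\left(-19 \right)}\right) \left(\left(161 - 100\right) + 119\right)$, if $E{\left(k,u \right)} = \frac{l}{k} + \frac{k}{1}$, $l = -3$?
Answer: $151020$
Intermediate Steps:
$E{\left(k,u \right)} = k - \frac{3}{k}$ ($E{\left(k,u \right)} = - \frac{3}{k} + \frac{k}{1} = - \frac{3}{k} + k 1 = - \frac{3}{k} + k = k - \frac{3}{k}$)
$A{\left(r \right)} = \left(-11 + r\right) \left(2 + r\right)$ ($A{\left(r \right)} = \left(r - 11\right) \left(r + \left(3 - \frac{3}{3}\right)\right) = \left(-11 + r\right) \left(r + \left(3 - 1\right)\right) = \left(-11 + r\right) \left(r + 2\right) = \left(-11 + r\right) \left(2 + r\right)$)
$\left(329 + A{\left(-19 \right)}\right) \left(\left(161 - 100\right) + 119\right) = \left(329 - \left(-149 - 361\right)\right) \left(\left(161 - 100\right) + 119\right) = \left(329 + \left(-22 + 361 + 171\right)\right) \left(61 + 119\right) = \left(329 + 510\right) 180 = 839 \cdot 180 = 151020$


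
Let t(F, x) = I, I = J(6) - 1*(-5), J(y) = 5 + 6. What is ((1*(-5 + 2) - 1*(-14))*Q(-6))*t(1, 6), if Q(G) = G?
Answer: -1056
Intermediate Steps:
J(y) = 11
I = 16 (I = 11 - 1*(-5) = 11 + 5 = 16)
t(F, x) = 16
((1*(-5 + 2) - 1*(-14))*Q(-6))*t(1, 6) = ((1*(-5 + 2) - 1*(-14))*(-6))*16 = ((1*(-3) + 14)*(-6))*16 = ((-3 + 14)*(-6))*16 = (11*(-6))*16 = -66*16 = -1056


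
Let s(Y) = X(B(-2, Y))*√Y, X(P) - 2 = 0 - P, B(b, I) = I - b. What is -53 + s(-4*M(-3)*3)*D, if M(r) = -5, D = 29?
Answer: -53 - 3480*√15 ≈ -13531.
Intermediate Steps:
X(P) = 2 - P (X(P) = 2 + (0 - P) = 2 - P)
s(Y) = -Y^(3/2) (s(Y) = (2 - (Y - 1*(-2)))*√Y = (2 - (Y + 2))*√Y = (2 - (2 + Y))*√Y = (2 + (-2 - Y))*√Y = (-Y)*√Y = -Y^(3/2))
-53 + s(-4*M(-3)*3)*D = -53 - (-4*(-5)*3)^(3/2)*29 = -53 - (20*3)^(3/2)*29 = -53 - 60^(3/2)*29 = -53 - 120*√15*29 = -53 - 3480*√15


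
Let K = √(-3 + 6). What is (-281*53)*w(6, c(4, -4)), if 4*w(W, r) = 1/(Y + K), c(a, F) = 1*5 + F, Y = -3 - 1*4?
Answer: 104251/184 + 14893*√3/184 ≈ 706.77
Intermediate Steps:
Y = -7 (Y = -3 - 4 = -7)
c(a, F) = 5 + F
K = √3 ≈ 1.7320
w(W, r) = 1/(4*(-7 + √3))
(-281*53)*w(6, c(4, -4)) = (-281*53)*(-7/184 - √3/184) = -14893*(-7/184 - √3/184) = 104251/184 + 14893*√3/184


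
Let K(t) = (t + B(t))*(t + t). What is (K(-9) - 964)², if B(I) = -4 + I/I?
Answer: 559504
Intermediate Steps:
B(I) = -3 (B(I) = -4 + 1 = -3)
K(t) = 2*t*(-3 + t) (K(t) = (t - 3)*(t + t) = (-3 + t)*(2*t) = 2*t*(-3 + t))
(K(-9) - 964)² = (2*(-9)*(-3 - 9) - 964)² = (2*(-9)*(-12) - 964)² = (216 - 964)² = (-748)² = 559504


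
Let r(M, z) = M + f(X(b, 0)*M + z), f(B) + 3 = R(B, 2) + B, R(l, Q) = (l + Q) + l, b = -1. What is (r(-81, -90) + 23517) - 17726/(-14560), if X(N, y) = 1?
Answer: 166881023/7280 ≈ 22923.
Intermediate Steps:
R(l, Q) = Q + 2*l (R(l, Q) = (Q + l) + l = Q + 2*l)
f(B) = -1 + 3*B (f(B) = -3 + ((2 + 2*B) + B) = -3 + (2 + 3*B) = -1 + 3*B)
r(M, z) = -1 + 3*z + 4*M (r(M, z) = M + (-1 + 3*(1*M + z)) = M + (-1 + 3*(M + z)) = M + (-1 + (3*M + 3*z)) = M + (-1 + 3*M + 3*z) = -1 + 3*z + 4*M)
(r(-81, -90) + 23517) - 17726/(-14560) = ((-1 + 3*(-90) + 4*(-81)) + 23517) - 17726/(-14560) = ((-1 - 270 - 324) + 23517) - 17726*(-1/14560) = (-595 + 23517) + 8863/7280 = 22922 + 8863/7280 = 166881023/7280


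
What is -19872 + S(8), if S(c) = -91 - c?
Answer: -19971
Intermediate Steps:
-19872 + S(8) = -19872 + (-91 - 1*8) = -19872 + (-91 - 8) = -19872 - 99 = -19971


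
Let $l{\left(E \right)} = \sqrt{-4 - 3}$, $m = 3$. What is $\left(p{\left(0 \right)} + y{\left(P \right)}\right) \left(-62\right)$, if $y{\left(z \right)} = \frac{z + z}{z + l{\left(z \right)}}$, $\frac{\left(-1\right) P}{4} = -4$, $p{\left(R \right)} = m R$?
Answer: $- \frac{31744}{263} + \frac{1984 i \sqrt{7}}{263} \approx -120.7 + 19.959 i$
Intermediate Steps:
$l{\left(E \right)} = i \sqrt{7}$ ($l{\left(E \right)} = \sqrt{-7} = i \sqrt{7}$)
$p{\left(R \right)} = 3 R$
$P = 16$ ($P = \left(-4\right) \left(-4\right) = 16$)
$y{\left(z \right)} = \frac{2 z}{z + i \sqrt{7}}$ ($y{\left(z \right)} = \frac{z + z}{z + i \sqrt{7}} = \frac{2 z}{z + i \sqrt{7}}$)
$\left(p{\left(0 \right)} + y{\left(P \right)}\right) \left(-62\right) = \left(3 \cdot 0 + 2 \cdot 16 \frac{1}{16 + i \sqrt{7}}\right) \left(-62\right) = \left(0 + \frac{32}{16 + i \sqrt{7}}\right) \left(-62\right) = \frac{32}{16 + i \sqrt{7}} \left(-62\right) = - \frac{1984}{16 + i \sqrt{7}}$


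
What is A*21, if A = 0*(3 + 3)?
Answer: 0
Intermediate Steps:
A = 0 (A = 0*6 = 0)
A*21 = 0*21 = 0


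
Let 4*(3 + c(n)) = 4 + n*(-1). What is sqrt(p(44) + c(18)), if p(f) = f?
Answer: 5*sqrt(6)/2 ≈ 6.1237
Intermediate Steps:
c(n) = -2 - n/4 (c(n) = -3 + (4 + n*(-1))/4 = -3 + (4 - n)/4 = -3 + (1 - n/4) = -2 - n/4)
sqrt(p(44) + c(18)) = sqrt(44 + (-2 - 1/4*18)) = sqrt(44 + (-2 - 9/2)) = sqrt(44 - 13/2) = sqrt(75/2) = 5*sqrt(6)/2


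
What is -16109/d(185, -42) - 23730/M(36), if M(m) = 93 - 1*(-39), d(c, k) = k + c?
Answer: -7603/26 ≈ -292.42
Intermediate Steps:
d(c, k) = c + k
M(m) = 132 (M(m) = 93 + 39 = 132)
-16109/d(185, -42) - 23730/M(36) = -16109/(185 - 42) - 23730/132 = -16109/143 - 23730*1/132 = -16109*1/143 - 3955/22 = -16109/143 - 3955/22 = -7603/26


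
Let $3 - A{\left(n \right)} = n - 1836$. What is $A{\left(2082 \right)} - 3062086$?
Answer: $-3062329$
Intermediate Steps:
$A{\left(n \right)} = 1839 - n$ ($A{\left(n \right)} = 3 - \left(n - 1836\right) = 3 - \left(-1836 + n\right) = 1839 - n$)
$A{\left(2082 \right)} - 3062086 = \left(1839 - 2082\right) - 3062086 = -243 - 3062086 = -3062329$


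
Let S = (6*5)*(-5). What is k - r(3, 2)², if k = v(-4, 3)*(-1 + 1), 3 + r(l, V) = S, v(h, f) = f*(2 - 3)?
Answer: -23409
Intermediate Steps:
v(h, f) = -f (v(h, f) = f*(-1) = -f)
S = -150 (S = 30*(-5) = -150)
r(l, V) = -153 (r(l, V) = -3 - 150 = -153)
k = 0 (k = (-1*3)*(-1 + 1) = -3*0 = 0)
k - r(3, 2)² = 0 - 1*(-153)² = 0 - 1*23409 = 0 - 23409 = -23409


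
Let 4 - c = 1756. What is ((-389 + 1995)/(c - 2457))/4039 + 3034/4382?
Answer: 3683672903/5321047263 ≈ 0.69228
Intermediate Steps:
c = -1752 (c = 4 - 1*1756 = 4 - 1756 = -1752)
((-389 + 1995)/(c - 2457))/4039 + 3034/4382 = ((-389 + 1995)/(-1752 - 2457))/4039 + 3034/4382 = (1606/(-4209))*(1/4039) + 3034*(1/4382) = (1606*(-1/4209))*(1/4039) + 1517/2191 = -1606/4209*1/4039 + 1517/2191 = -1606/17000151 + 1517/2191 = 3683672903/5321047263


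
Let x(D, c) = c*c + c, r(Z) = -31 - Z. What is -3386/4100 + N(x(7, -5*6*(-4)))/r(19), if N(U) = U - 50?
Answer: -594963/2050 ≈ -290.23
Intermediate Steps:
x(D, c) = c + c² (x(D, c) = c² + c = c + c²)
N(U) = -50 + U
-3386/4100 + N(x(7, -5*6*(-4)))/r(19) = -3386/4100 + (-50 + (-5*6*(-4))*(1 - 5*6*(-4)))/(-31 - 1*19) = -3386*1/4100 + (-50 + (-30*(-4))*(1 - 30*(-4)))/(-31 - 19) = -1693/2050 + (-50 + 120*(1 + 120))/(-50) = -1693/2050 + (-50 + 120*121)*(-1/50) = -1693/2050 + (-50 + 14520)*(-1/50) = -1693/2050 + 14470*(-1/50) = -1693/2050 - 1447/5 = -594963/2050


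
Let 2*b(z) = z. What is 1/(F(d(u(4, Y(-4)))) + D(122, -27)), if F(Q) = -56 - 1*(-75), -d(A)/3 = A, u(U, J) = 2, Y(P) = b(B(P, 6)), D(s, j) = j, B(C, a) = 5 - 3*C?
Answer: -1/8 ≈ -0.12500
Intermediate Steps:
b(z) = z/2
Y(P) = 5/2 - 3*P/2 (Y(P) = (5 - 3*P)/2 = 5/2 - 3*P/2)
d(A) = -3*A
F(Q) = 19 (F(Q) = -56 + 75 = 19)
1/(F(d(u(4, Y(-4)))) + D(122, -27)) = 1/(19 - 27) = 1/(-8) = -1/8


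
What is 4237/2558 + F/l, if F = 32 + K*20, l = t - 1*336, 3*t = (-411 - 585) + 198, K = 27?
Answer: 543749/769958 ≈ 0.70621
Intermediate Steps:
t = -266 (t = ((-411 - 585) + 198)/3 = (-996 + 198)/3 = (1/3)*(-798) = -266)
l = -602 (l = -266 - 1*336 = -266 - 336 = -602)
F = 572 (F = 32 + 27*20 = 32 + 540 = 572)
4237/2558 + F/l = 4237/2558 + 572/(-602) = 4237*(1/2558) + 572*(-1/602) = 4237/2558 - 286/301 = 543749/769958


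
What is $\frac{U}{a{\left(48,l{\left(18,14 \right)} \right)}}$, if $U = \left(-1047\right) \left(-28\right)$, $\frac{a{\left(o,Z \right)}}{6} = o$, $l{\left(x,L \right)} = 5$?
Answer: $\frac{2443}{24} \approx 101.79$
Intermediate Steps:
$a{\left(o,Z \right)} = 6 o$
$U = 29316$
$\frac{U}{a{\left(48,l{\left(18,14 \right)} \right)}} = \frac{29316}{6 \cdot 48} = \frac{29316}{288} = 29316 \cdot \frac{1}{288} = \frac{2443}{24}$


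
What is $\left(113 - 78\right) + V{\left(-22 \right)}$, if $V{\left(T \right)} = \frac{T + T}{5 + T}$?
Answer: $\frac{639}{17} \approx 37.588$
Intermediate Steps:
$V{\left(T \right)} = \frac{2 T}{5 + T}$
$\left(113 - 78\right) + V{\left(-22 \right)} = \left(113 - 78\right) + 2 \left(-22\right) \frac{1}{5 - 22} = \left(113 - 78\right) + 2 \left(-22\right) \frac{1}{-17} = 35 + 2 \left(-22\right) \left(- \frac{1}{17}\right) = 35 + \frac{44}{17} = \frac{639}{17}$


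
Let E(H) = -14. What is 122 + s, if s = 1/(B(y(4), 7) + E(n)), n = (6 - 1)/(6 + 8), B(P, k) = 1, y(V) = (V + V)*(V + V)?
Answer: 1585/13 ≈ 121.92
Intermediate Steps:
y(V) = 4*V² (y(V) = (2*V)*(2*V) = 4*V²)
n = 5/14 ≈ 0.35714
s = -1/13 (s = 1/(1 - 14) = 1/(-13) = -1/13 ≈ -0.076923)
122 + s = 122 - 1/13 = 1585/13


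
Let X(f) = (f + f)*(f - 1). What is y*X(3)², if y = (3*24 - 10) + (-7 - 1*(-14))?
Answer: 9936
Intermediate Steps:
X(f) = 2*f*(-1 + f) (X(f) = (2*f)*(-1 + f) = 2*f*(-1 + f))
y = 69 (y = (72 - 10) + (-7 + 14) = 62 + 7 = 69)
y*X(3)² = 69*(2*3*(-1 + 3))² = 69*(2*3*2)² = 69*12² = 69*144 = 9936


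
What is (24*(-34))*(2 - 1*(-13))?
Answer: -12240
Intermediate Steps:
(24*(-34))*(2 - 1*(-13)) = -816*(2 + 13) = -816*15 = -12240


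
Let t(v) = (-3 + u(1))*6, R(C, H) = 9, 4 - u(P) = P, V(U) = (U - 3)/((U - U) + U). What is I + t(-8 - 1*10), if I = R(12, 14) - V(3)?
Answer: 9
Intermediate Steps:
V(U) = (-3 + U)/U (V(U) = (-3 + U)/(0 + U) = (-3 + U)/U)
u(P) = 4 - P
I = 9 (I = 9 - (-3 + 3)/3 = 9 - 0/3 = 9 - 1*0 = 9 + 0 = 9)
t(v) = 0 (t(v) = (-3 + (4 - 1*1))*6 = (-3 + (4 - 1))*6 = (-3 + 3)*6 = 0*6 = 0)
I + t(-8 - 1*10) = 9 + 0 = 9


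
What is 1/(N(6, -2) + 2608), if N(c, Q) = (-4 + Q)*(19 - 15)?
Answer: 1/2584 ≈ 0.00038700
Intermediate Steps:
N(c, Q) = -16 + 4*Q (N(c, Q) = (-4 + Q)*4 = -16 + 4*Q)
1/(N(6, -2) + 2608) = 1/((-16 + 4*(-2)) + 2608) = 1/((-16 - 8) + 2608) = 1/(-24 + 2608) = 1/2584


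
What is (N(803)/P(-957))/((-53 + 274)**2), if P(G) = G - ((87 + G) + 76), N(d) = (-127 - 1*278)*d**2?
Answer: 261147645/7961083 ≈ 32.803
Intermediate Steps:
N(d) = -405*d**2 (N(d) = (-127 - 278)*d**2 = -405*d**2)
P(G) = -163 (P(G) = G - (163 + G) = G + (-163 - G) = -163)
(N(803)/P(-957))/((-53 + 274)**2) = (-405*803**2/(-163))/((-53 + 274)**2) = (-405*644809*(-1/163))/(221**2) = -261147645*(-1/163)/48841 = (261147645/163)*(1/48841) = 261147645/7961083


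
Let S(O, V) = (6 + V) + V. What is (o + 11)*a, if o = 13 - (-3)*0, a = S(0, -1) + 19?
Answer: 552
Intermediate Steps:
S(O, V) = 6 + 2*V
a = 23 (a = (6 + 2*(-1)) + 19 = (6 - 2) + 19 = 4 + 19 = 23)
o = 13 (o = 13 - 1*0 = 13 + 0 = 13)
(o + 11)*a = (13 + 11)*23 = 24*23 = 552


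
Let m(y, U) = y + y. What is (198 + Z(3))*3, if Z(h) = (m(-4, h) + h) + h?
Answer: 588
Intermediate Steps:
m(y, U) = 2*y
Z(h) = -8 + 2*h (Z(h) = (2*(-4) + h) + h = (-8 + h) + h = -8 + 2*h)
(198 + Z(3))*3 = (198 + (-8 + 2*3))*3 = (198 + (-8 + 6))*3 = (198 - 2)*3 = 196*3 = 588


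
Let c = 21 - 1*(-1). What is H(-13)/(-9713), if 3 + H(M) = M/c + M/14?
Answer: 348/747901 ≈ 0.00046530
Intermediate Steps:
c = 22 (c = 21 + 1 = 22)
H(M) = -3 + 9*M/77 (H(M) = -3 + (M/22 + M/14) = -3 + 9*M/77)
H(-13)/(-9713) = (-3 + (9/77)*(-13))/(-9713) = (-3 - 117/77)*(-1/9713) = -348/77*(-1/9713) = 348/747901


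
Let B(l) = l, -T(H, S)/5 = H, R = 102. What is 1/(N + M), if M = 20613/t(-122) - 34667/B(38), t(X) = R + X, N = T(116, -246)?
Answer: -380/958717 ≈ -0.00039636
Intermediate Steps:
T(H, S) = -5*H
N = -580 (N = -5*116 = -580)
t(X) = 102 + X
M = -738317/380 (M = 20613/(102 - 122) - 34667/38 = 20613/(-20) - 34667*1/38 = 20613*(-1/20) - 34667/38 = -20613/20 - 34667/38 = -738317/380 ≈ -1942.9)
1/(N + M) = 1/(-580 - 738317/380) = 1/(-958717/380) = -380/958717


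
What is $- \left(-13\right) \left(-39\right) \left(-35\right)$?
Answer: $17745$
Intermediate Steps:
$- \left(-13\right) \left(-39\right) \left(-35\right) = - 507 \left(-35\right) = \left(-1\right) \left(-17745\right) = 17745$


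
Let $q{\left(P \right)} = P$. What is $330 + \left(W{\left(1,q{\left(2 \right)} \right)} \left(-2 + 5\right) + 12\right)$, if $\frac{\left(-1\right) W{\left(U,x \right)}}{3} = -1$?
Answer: $351$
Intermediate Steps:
$W{\left(U,x \right)} = 3$ ($W{\left(U,x \right)} = \left(-3\right) \left(-1\right) = 3$)
$330 + \left(W{\left(1,q{\left(2 \right)} \right)} \left(-2 + 5\right) + 12\right) = 330 + \left(3 \left(-2 + 5\right) + 12\right) = 330 + \left(3 \cdot 3 + 12\right) = 330 + \left(9 + 12\right) = 330 + 21 = 351$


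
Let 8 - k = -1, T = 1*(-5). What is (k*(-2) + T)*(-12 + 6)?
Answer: 138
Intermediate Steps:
T = -5
k = 9 (k = 8 - 1*(-1) = 8 + 1 = 9)
(k*(-2) + T)*(-12 + 6) = (9*(-2) - 5)*(-12 + 6) = (-18 - 5)*(-6) = -23*(-6) = 138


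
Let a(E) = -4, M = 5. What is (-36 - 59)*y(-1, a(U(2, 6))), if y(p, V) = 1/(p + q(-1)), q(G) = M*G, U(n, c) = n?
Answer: 95/6 ≈ 15.833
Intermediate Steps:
q(G) = 5*G
y(p, V) = 1/(-5 + p) (y(p, V) = 1/(p + 5*(-1)) = 1/(p - 5) = 1/(-5 + p))
(-36 - 59)*y(-1, a(U(2, 6))) = (-36 - 59)/(-5 - 1) = -95/(-6) = -95*(-⅙) = 95/6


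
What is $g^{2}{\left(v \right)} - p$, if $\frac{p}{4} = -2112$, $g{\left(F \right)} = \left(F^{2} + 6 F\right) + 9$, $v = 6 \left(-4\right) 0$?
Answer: $8529$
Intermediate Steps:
$v = 0$ ($v = \left(-24\right) 0 = 0$)
$g{\left(F \right)} = 9 + F^{2} + 6 F$
$p = -8448$ ($p = 4 \left(-2112\right) = -8448$)
$g^{2}{\left(v \right)} - p = \left(9 + 0^{2} + 6 \cdot 0\right)^{2} - -8448 = \left(9 + 0 + 0\right)^{2} + 8448 = 9^{2} + 8448 = 81 + 8448 = 8529$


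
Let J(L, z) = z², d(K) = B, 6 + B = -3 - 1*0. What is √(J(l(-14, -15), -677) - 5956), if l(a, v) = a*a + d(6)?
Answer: √452373 ≈ 672.59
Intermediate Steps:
B = -9 (B = -6 + (-3 - 1*0) = -6 + (-3 + 0) = -6 - 3 = -9)
d(K) = -9
l(a, v) = -9 + a² (l(a, v) = a*a - 9 = a² - 9 = -9 + a²)
√(J(l(-14, -15), -677) - 5956) = √((-677)² - 5956) = √(458329 - 5956) = √452373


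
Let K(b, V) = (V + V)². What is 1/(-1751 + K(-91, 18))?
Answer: -1/455 ≈ -0.0021978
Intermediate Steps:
K(b, V) = 4*V² (K(b, V) = (2*V)² = 4*V²)
1/(-1751 + K(-91, 18)) = 1/(-1751 + 4*18²) = 1/(-1751 + 4*324) = 1/(-1751 + 1296) = 1/(-455) = -1/455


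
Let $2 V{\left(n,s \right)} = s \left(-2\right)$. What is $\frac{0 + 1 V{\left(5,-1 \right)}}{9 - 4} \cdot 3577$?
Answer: $\frac{3577}{5} \approx 715.4$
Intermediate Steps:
$V{\left(n,s \right)} = - s$ ($V{\left(n,s \right)} = \frac{s \left(-2\right)}{2} = \frac{\left(-2\right) s}{2} = - s$)
$\frac{0 + 1 V{\left(5,-1 \right)}}{9 - 4} \cdot 3577 = \frac{0 + 1 \left(\left(-1\right) \left(-1\right)\right)}{9 - 4} \cdot 3577 = \frac{0 + 1 \cdot 1}{5} \cdot 3577 = \left(0 + 1\right) \frac{1}{5} \cdot 3577 = 1 \cdot \frac{1}{5} \cdot 3577 = \frac{1}{5} \cdot 3577 = \frac{3577}{5}$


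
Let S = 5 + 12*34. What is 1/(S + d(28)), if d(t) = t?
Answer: 1/441 ≈ 0.0022676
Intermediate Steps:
S = 413 (S = 5 + 408 = 413)
1/(S + d(28)) = 1/(413 + 28) = 1/441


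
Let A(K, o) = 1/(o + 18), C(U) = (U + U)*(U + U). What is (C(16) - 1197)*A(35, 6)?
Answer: -173/24 ≈ -7.2083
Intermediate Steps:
C(U) = 4*U² (C(U) = (2*U)*(2*U) = 4*U²)
A(K, o) = 1/(18 + o)
(C(16) - 1197)*A(35, 6) = (4*16² - 1197)/(18 + 6) = (4*256 - 1197)/24 = (1024 - 1197)*(1/24) = -173*1/24 = -173/24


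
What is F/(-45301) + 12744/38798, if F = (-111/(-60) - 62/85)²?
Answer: 33366045584961/101588597844400 ≈ 0.32844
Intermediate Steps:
F = 145161/115600 (F = (-111*(-1/60) - 62*1/85)² = (37/20 - 62/85)² = (381/340)² = 145161/115600 ≈ 1.2557)
F/(-45301) + 12744/38798 = (145161/115600)/(-45301) + 12744/38798 = (145161/115600)*(-1/45301) + 12744*(1/38798) = -145161/5236795600 + 6372/19399 = 33366045584961/101588597844400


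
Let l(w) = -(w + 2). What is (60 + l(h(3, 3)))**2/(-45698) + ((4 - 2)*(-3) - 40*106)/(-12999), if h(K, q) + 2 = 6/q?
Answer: 75152536/297014151 ≈ 0.25303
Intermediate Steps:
h(K, q) = -2 + 6/q
l(w) = -2 - w (l(w) = -(2 + w) = -2 - w)
(60 + l(h(3, 3)))**2/(-45698) + ((4 - 2)*(-3) - 40*106)/(-12999) = (60 + (-2 - (-2 + 6/3)))**2/(-45698) + ((4 - 2)*(-3) - 40*106)/(-12999) = (60 + (-2 - (-2 + 6*(1/3))))**2*(-1/45698) + (2*(-3) - 4240)*(-1/12999) = (60 + (-2 - (-2 + 2)))**2*(-1/45698) + (-6 - 4240)*(-1/12999) = (60 + (-2 - 1*0))**2*(-1/45698) - 4246*(-1/12999) = (60 + (-2 + 0))**2*(-1/45698) + 4246/12999 = (60 - 2)**2*(-1/45698) + 4246/12999 = 58**2*(-1/45698) + 4246/12999 = 3364*(-1/45698) + 4246/12999 = -1682/22849 + 4246/12999 = 75152536/297014151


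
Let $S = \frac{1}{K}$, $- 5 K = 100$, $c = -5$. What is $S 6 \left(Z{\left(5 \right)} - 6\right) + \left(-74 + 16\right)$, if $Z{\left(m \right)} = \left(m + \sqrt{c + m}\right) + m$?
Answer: $- \frac{296}{5} \approx -59.2$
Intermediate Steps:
$K = -20$ ($K = \left(- \frac{1}{5}\right) 100 = -20$)
$Z{\left(m \right)} = \sqrt{-5 + m} + 2 m$ ($Z{\left(m \right)} = \left(m + \sqrt{-5 + m}\right) + m = \sqrt{-5 + m} + 2 m$)
$S = - \frac{1}{20}$ ($S = \frac{1}{-20} = - \frac{1}{20} \approx -0.05$)
$S 6 \left(Z{\left(5 \right)} - 6\right) + \left(-74 + 16\right) = - \frac{6 \left(\left(\sqrt{-5 + 5} + 2 \cdot 5\right) - 6\right)}{20} + \left(-74 + 16\right) = - \frac{6 \left(\left(\sqrt{0} + 10\right) - 6\right)}{20} - 58 = - \frac{6 \left(\left(0 + 10\right) - 6\right)}{20} - 58 = - \frac{6 \left(10 - 6\right)}{20} - 58 = - \frac{6 \cdot 4}{20} - 58 = \left(- \frac{1}{20}\right) 24 - 58 = - \frac{6}{5} - 58 = - \frac{296}{5}$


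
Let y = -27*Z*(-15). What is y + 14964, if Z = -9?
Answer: 11319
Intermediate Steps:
y = -3645 (y = -27*(-9)*(-15) = 243*(-15) = -3645)
y + 14964 = -3645 + 14964 = 11319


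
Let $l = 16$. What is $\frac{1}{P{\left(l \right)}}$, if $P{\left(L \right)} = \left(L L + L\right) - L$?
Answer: $\frac{1}{256} \approx 0.0039063$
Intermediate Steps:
$P{\left(L \right)} = L^{2}$ ($P{\left(L \right)} = \left(L^{2} + L\right) - L = \left(L + L^{2}\right) - L = L^{2}$)
$\frac{1}{P{\left(l \right)}} = \frac{1}{16^{2}} = \frac{1}{256}$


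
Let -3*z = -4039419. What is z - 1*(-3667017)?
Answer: 5013490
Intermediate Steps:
z = 1346473 (z = -⅓*(-4039419) = 1346473)
z - 1*(-3667017) = 1346473 - 1*(-3667017) = 1346473 + 3667017 = 5013490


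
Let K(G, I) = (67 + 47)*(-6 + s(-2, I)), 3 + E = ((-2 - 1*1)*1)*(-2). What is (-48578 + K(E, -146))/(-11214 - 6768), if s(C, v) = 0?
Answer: 24631/8991 ≈ 2.7395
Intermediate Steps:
E = 3 (E = -3 + ((-2 - 1*1)*1)*(-2) = -3 + ((-2 - 1)*1)*(-2) = -3 - 3*1*(-2) = -3 - 3*(-2) = -3 + 6 = 3)
K(G, I) = -684 (K(G, I) = (67 + 47)*(-6 + 0) = 114*(-6) = -684)
(-48578 + K(E, -146))/(-11214 - 6768) = (-48578 - 684)/(-11214 - 6768) = -49262/(-17982) = -49262*(-1/17982) = 24631/8991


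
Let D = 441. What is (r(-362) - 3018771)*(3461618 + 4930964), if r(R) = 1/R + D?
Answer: -4585016351275151/181 ≈ -2.5332e+13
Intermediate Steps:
r(R) = 441 + 1/R (r(R) = 1/R + 441 = 441 + 1/R)
(r(-362) - 3018771)*(3461618 + 4930964) = ((441 + 1/(-362)) - 3018771)*(3461618 + 4930964) = ((441 - 1/362) - 3018771)*8392582 = (159641/362 - 3018771)*8392582 = -1092635461/362*8392582 = -4585016351275151/181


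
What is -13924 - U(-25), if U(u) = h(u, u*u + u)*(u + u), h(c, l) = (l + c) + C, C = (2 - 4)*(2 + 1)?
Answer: 14526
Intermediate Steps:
C = -6 (C = -2*3 = -6)
h(c, l) = -6 + c + l (h(c, l) = (l + c) - 6 = (c + l) - 6 = -6 + c + l)
U(u) = 2*u*(-6 + u² + 2*u) (U(u) = (-6 + u + (u*u + u))*(u + u) = (-6 + u + (u² + u))*(2*u) = (-6 + u + (u + u²))*(2*u) = (-6 + u² + 2*u)*(2*u) = 2*u*(-6 + u² + 2*u))
-13924 - U(-25) = -13924 - 2*(-25)*(-6 - 25 - 25*(1 - 25)) = -13924 - 2*(-25)*(-6 - 25 - 25*(-24)) = -13924 - 2*(-25)*(-6 - 25 + 600) = -13924 - 2*(-25)*569 = -13924 - 1*(-28450) = -13924 + 28450 = 14526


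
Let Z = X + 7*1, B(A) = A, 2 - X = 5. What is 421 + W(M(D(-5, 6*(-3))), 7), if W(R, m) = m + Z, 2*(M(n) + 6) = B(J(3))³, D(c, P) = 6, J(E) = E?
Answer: 432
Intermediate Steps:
X = -3 (X = 2 - 1*5 = 2 - 5 = -3)
M(n) = 15/2 (M(n) = -6 + (½)*3³ = -6 + (½)*27 = -6 + 27/2 = 15/2)
Z = 4 (Z = -3 + 7*1 = -3 + 7 = 4)
W(R, m) = 4 + m (W(R, m) = m + 4 = 4 + m)
421 + W(M(D(-5, 6*(-3))), 7) = 421 + (4 + 7) = 421 + 11 = 432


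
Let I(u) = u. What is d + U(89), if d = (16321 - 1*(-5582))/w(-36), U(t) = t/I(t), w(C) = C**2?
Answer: 7733/432 ≈ 17.900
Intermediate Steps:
U(t) = 1 (U(t) = t/t = 1)
d = 7301/432 (d = (16321 - 1*(-5582))/((-36)**2) = (16321 + 5582)/1296 = 21903*(1/1296) = 7301/432 ≈ 16.900)
d + U(89) = 7301/432 + 1 = 7733/432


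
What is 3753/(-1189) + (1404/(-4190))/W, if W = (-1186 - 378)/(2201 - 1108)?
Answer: -5692350843/1947926810 ≈ -2.9223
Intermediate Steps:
W = -1564/1093 ≈ -1.4309
3753/(-1189) + (1404/(-4190))/W = 3753/(-1189) + (1404/(-4190))/(-1564/1093) = 3753*(-1/1189) + (1404*(-1/4190))*(-1093/1564) = -3753/1189 - 702/2095*(-1093/1564) = -3753/1189 + 383643/1638290 = -5692350843/1947926810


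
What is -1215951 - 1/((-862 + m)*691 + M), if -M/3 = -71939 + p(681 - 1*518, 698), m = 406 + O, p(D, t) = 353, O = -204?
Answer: -293411408201/241302 ≈ -1.2160e+6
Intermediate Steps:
m = 202 (m = 406 - 204 = 202)
M = 214758 (M = -3*(-71939 + 353) = -3*(-71586) = 214758)
-1215951 - 1/((-862 + m)*691 + M) = -1215951 - 1/((-862 + 202)*691 + 214758) = -1215951 - 1/(-660*691 + 214758) = -1215951 - 1/(-456060 + 214758) = -1215951 - 1/(-241302) = -1215951 - 1*(-1/241302) = -1215951 + 1/241302 = -293411408201/241302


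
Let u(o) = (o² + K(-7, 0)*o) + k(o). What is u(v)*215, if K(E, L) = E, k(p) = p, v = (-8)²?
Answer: 798080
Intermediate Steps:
v = 64
u(o) = o² - 6*o (u(o) = (o² - 7*o) + o = o² - 6*o)
u(v)*215 = (64*(-6 + 64))*215 = (64*58)*215 = 3712*215 = 798080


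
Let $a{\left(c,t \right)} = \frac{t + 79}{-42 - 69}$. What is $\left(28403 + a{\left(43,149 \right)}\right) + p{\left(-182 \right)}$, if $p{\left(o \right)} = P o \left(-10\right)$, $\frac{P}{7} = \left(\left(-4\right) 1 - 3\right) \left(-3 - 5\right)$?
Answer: $\frac{27448115}{37} \approx 7.4184 \cdot 10^{5}$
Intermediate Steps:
$P = 392$ ($P = 7 \left(\left(-4\right) 1 - 3\right) \left(-3 - 5\right) = 7 \left(-4 - 3\right) \left(-8\right) = 7 \left(\left(-7\right) \left(-8\right)\right) = 7 \cdot 56 = 392$)
$a{\left(c,t \right)} = - \frac{79}{111} - \frac{t}{111}$ ($a{\left(c,t \right)} = \frac{79 + t}{-111} = \left(79 + t\right) \left(- \frac{1}{111}\right) = - \frac{79}{111} - \frac{t}{111}$)
$p{\left(o \right)} = - 3920 o$ ($p{\left(o \right)} = 392 o \left(-10\right) = 392 \left(- 10 o\right) = - 3920 o$)
$\left(28403 + a{\left(43,149 \right)}\right) + p{\left(-182 \right)} = \left(28403 - \frac{76}{37}\right) - -713440 = \left(28403 - \frac{76}{37}\right) + 713440 = \frac{1050835}{37} + 713440 = \frac{27448115}{37}$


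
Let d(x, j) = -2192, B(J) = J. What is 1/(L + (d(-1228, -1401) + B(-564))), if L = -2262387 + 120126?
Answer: -1/2145017 ≈ -4.6620e-7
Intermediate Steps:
L = -2142261
1/(L + (d(-1228, -1401) + B(-564))) = 1/(-2142261 + (-2192 - 564)) = 1/(-2142261 - 2756) = 1/(-2145017) = -1/2145017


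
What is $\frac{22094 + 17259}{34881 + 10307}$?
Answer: $\frac{39353}{45188} \approx 0.87087$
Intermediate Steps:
$\frac{22094 + 17259}{34881 + 10307} = \frac{39353}{45188}$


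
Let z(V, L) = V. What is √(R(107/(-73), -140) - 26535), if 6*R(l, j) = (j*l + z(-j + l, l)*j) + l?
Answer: I*√5704195326/438 ≈ 172.43*I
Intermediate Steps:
R(l, j) = l/6 + j*l/6 + j*(l - j)/6 (R(l, j) = ((j*l + (-j + l)*j) + l)/6 = ((j*l + (l - j)*j) + l)/6 = ((j*l + j*(l - j)) + l)/6 = (l + j*l + j*(l - j))/6 = l/6 + j*l/6 + j*(l - j)/6)
√(R(107/(-73), -140) - 26535) = √(((107/(-73))/6 - ⅙*(-140)*(-140 - 107/(-73)) + (⅙)*(-140)*(107/(-73))) - 26535) = √(((107*(-1/73))/6 - ⅙*(-140)*(-140 - 107*(-1)/73) + (⅙)*(-140)*(107*(-1/73))) - 26535) = √(((⅙)*(-107/73) - ⅙*(-140)*(-140 - 1*(-107/73)) + (⅙)*(-140)*(-107/73)) - 26535) = √((-107/438 - ⅙*(-140)*(-140 + 107/73) + 7490/219) - 26535) = √((-107/438 - ⅙*(-140)*(-10113/73) + 7490/219) - 26535) = √((-107/438 - 235970/73 + 7490/219) - 26535) = √(-1400947/438 - 26535) = √(-13023277/438) = I*√5704195326/438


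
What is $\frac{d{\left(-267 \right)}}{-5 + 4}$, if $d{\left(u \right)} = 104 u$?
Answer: $27768$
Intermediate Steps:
$\frac{d{\left(-267 \right)}}{-5 + 4} = \frac{104 \left(-267\right)}{-5 + 4} = - \frac{27768}{-1} = \left(-27768\right) \left(-1\right) = 27768$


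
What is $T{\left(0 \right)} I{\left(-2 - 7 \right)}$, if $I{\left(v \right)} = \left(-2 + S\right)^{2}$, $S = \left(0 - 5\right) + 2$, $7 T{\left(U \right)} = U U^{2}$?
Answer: $0$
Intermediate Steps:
$T{\left(U \right)} = \frac{U^{3}}{7}$ ($T{\left(U \right)} = \frac{U U^{2}}{7} = \frac{U^{3}}{7}$)
$S = -3$ ($S = -5 + 2 = -3$)
$I{\left(v \right)} = 25$ ($I{\left(v \right)} = \left(-2 - 3\right)^{2} = \left(-5\right)^{2} = 25$)
$T{\left(0 \right)} I{\left(-2 - 7 \right)} = \frac{0^{3}}{7} \cdot 25 = \frac{1}{7} \cdot 0 \cdot 25 = 0 \cdot 25 = 0$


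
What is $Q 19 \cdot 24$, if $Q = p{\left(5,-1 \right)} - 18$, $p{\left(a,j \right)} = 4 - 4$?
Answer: $-8208$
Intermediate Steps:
$p{\left(a,j \right)} = 0$ ($p{\left(a,j \right)} = 4 - 4 = 0$)
$Q = -18$ ($Q = 0 - 18 = -18$)
$Q 19 \cdot 24 = - 18 \cdot 19 \cdot 24 = \left(-18\right) 456 = -8208$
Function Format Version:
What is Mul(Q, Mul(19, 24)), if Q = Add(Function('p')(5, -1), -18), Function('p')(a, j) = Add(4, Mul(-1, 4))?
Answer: -8208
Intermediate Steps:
Function('p')(a, j) = 0 (Function('p')(a, j) = Add(4, -4) = 0)
Q = -18 (Q = Add(0, -18) = -18)
Mul(Q, Mul(19, 24)) = Mul(-18, Mul(19, 24)) = Mul(-18, 456) = -8208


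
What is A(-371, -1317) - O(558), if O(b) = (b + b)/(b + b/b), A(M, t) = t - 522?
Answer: -1029117/559 ≈ -1841.0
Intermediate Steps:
A(M, t) = -522 + t
O(b) = 2*b/(1 + b) (O(b) = (2*b)/(b + 1) = (2*b)/(1 + b) = 2*b/(1 + b))
A(-371, -1317) - O(558) = (-522 - 1317) - 2*558/(1 + 558) = -1839 - 2*558/559 = -1839 - 1*1116/559 = -1839 - 1116/559 = -1029117/559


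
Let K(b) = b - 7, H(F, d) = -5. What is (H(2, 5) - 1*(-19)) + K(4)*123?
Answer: -355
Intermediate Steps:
K(b) = -7 + b
(H(2, 5) - 1*(-19)) + K(4)*123 = (-5 - 1*(-19)) + (-7 + 4)*123 = (-5 + 19) - 3*123 = 14 - 369 = -355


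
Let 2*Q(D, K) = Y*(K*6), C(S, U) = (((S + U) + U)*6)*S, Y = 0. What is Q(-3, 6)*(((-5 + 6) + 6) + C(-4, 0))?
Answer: 0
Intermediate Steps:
C(S, U) = S*(6*S + 12*U) (C(S, U) = ((S + 2*U)*6)*S = (6*S + 12*U)*S = S*(6*S + 12*U))
Q(D, K) = 0 (Q(D, K) = (0*(K*6))/2 = (0*(6*K))/2 = (½)*0 = 0)
Q(-3, 6)*(((-5 + 6) + 6) + C(-4, 0)) = 0*(((-5 + 6) + 6) + 6*(-4)*(-4 + 2*0)) = 0*((1 + 6) + 6*(-4)*(-4 + 0)) = 0*(7 + 6*(-4)*(-4)) = 0*(7 + 96) = 0*103 = 0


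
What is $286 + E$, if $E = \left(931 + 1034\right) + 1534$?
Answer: $3785$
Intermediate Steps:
$E = 3499$ ($E = 1965 + 1534 = 3499$)
$286 + E = 286 + 3499 = 3785$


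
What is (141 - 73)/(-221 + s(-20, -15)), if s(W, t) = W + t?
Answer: -17/64 ≈ -0.26563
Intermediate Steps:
(141 - 73)/(-221 + s(-20, -15)) = (141 - 73)/(-221 + (-20 - 15)) = 68/(-221 - 35) = 68/(-256) = -1/256*68 = -17/64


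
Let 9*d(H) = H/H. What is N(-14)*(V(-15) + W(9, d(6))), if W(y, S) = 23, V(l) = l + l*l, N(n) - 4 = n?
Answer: -2330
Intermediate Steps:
d(H) = 1/9 (d(H) = (H/H)/9 = (1/9)*1 = 1/9)
N(n) = 4 + n
V(l) = l + l**2
N(-14)*(V(-15) + W(9, d(6))) = (4 - 14)*(-15*(1 - 15) + 23) = -10*(-15*(-14) + 23) = -10*(210 + 23) = -10*233 = -2330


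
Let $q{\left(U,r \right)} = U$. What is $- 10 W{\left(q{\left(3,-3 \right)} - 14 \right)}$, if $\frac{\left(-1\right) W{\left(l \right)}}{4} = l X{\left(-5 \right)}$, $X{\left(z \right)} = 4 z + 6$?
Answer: $6160$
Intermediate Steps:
$X{\left(z \right)} = 6 + 4 z$
$W{\left(l \right)} = 56 l$ ($W{\left(l \right)} = - 4 l \left(6 + 4 \left(-5\right)\right) = - 4 l \left(6 - 20\right) = - 4 l \left(-14\right) = - 4 \left(- 14 l\right) = 56 l$)
$- 10 W{\left(q{\left(3,-3 \right)} - 14 \right)} = - 10 \cdot 56 \left(3 - 14\right) = - 10 \cdot 56 \left(-11\right) = \left(-10\right) \left(-616\right) = 6160$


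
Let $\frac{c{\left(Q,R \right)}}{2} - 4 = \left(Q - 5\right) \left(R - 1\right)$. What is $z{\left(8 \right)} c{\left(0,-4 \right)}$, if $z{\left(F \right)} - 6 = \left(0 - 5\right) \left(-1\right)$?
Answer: $638$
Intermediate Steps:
$c{\left(Q,R \right)} = 8 + 2 \left(-1 + R\right) \left(-5 + Q\right)$ ($c{\left(Q,R \right)} = 8 + 2 \left(Q - 5\right) \left(R - 1\right) = 8 + 2 \left(-5 + Q\right) \left(-1 + R\right) = 8 + 2 \left(-1 + R\right) \left(-5 + Q\right)$)
$z{\left(F \right)} = 11$ ($z{\left(F \right)} = 6 + \left(0 - 5\right) \left(-1\right) = 6 - -5 = 6 + 5 = 11$)
$z{\left(8 \right)} c{\left(0,-4 \right)} = 11 \left(18 - -40 - 0 + 2 \cdot 0 \left(-4\right)\right) = 11 \left(18 + 40 + 0 + 0\right) = 11 \cdot 58 = 638$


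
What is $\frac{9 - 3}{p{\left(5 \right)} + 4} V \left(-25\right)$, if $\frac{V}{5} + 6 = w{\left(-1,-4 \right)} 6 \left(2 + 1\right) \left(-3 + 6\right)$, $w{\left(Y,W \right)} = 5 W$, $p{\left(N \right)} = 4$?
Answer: $\frac{203625}{2} \approx 1.0181 \cdot 10^{5}$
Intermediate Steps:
$V = -5430$ ($V = -30 + 5 \cdot 5 \left(-4\right) 6 \left(2 + 1\right) \left(-3 + 6\right) = -30 + 5 \left(-20\right) 6 \cdot 3 \cdot 3 = -30 + 5 \left(\left(-120\right) 9\right) = -30 + 5 \left(-1080\right) = -30 - 5400 = -5430$)
$\frac{9 - 3}{p{\left(5 \right)} + 4} V \left(-25\right) = \frac{9 - 3}{4 + 4} \left(-5430\right) \left(-25\right) = \frac{6}{8} \left(-5430\right) \left(-25\right) = 6 \cdot \frac{1}{8} \left(-5430\right) \left(-25\right) = \frac{3}{4} \left(-5430\right) \left(-25\right) = \left(- \frac{8145}{2}\right) \left(-25\right) = \frac{203625}{2}$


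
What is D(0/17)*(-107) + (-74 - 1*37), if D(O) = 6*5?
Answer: -3321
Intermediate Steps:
D(O) = 30
D(0/17)*(-107) + (-74 - 1*37) = 30*(-107) + (-74 - 1*37) = -3210 + (-74 - 37) = -3210 - 111 = -3321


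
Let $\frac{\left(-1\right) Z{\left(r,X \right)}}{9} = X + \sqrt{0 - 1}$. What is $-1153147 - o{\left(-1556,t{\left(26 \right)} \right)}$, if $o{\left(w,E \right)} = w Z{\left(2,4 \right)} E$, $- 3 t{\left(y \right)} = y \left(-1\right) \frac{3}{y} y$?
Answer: $-2609563 - 364104 i \approx -2.6096 \cdot 10^{6} - 3.641 \cdot 10^{5} i$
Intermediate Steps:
$Z{\left(r,X \right)} = - 9 i - 9 X$ ($Z{\left(r,X \right)} = - 9 \left(X + \sqrt{0 - 1}\right) = - 9 \left(X + \sqrt{-1}\right) = - 9 \left(X + i\right) = - 9 \left(i + X\right) = - 9 i - 9 X$)
$t{\left(y \right)} = y$ ($t{\left(y \right)} = - \frac{y \left(-1\right) \frac{3}{y} y}{3} = - \frac{- y \frac{3}{y} y}{3} = - \frac{\left(-3\right) y}{3} = y$)
$o{\left(w,E \right)} = E w \left(-36 - 9 i\right)$ ($o{\left(w,E \right)} = w \left(- 9 i - 36\right) E = w \left(-36 - 9 i\right) E = E w \left(-36 - 9 i\right)$)
$-1153147 - o{\left(-1556,t{\left(26 \right)} \right)} = -1153147 - \left(-9\right) 26 \left(-1556\right) \left(4 + i\right) = -1153147 - \left(1456416 + 364104 i\right) = -2609563 - 364104 i$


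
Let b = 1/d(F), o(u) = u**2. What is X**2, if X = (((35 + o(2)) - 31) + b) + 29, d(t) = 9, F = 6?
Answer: 111556/81 ≈ 1377.2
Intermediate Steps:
b = 1/9 ≈ 0.11111
X = 334/9 (X = (((35 + 2**2) - 31) + 1/9) + 29 = (((35 + 4) - 31) + 1/9) + 29 = ((39 - 31) + 1/9) + 29 = (8 + 1/9) + 29 = 73/9 + 29 = 334/9 ≈ 37.111)
X**2 = (334/9)**2 = 111556/81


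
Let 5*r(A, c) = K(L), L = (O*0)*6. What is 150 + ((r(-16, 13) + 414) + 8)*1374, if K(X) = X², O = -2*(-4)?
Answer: 579978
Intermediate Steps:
O = 8
L = 0 (L = (8*0)*6 = 0*6 = 0)
r(A, c) = 0 (r(A, c) = (⅕)*0² = (⅕)*0 = 0)
150 + ((r(-16, 13) + 414) + 8)*1374 = 150 + ((0 + 414) + 8)*1374 = 150 + (414 + 8)*1374 = 150 + 422*1374 = 150 + 579828 = 579978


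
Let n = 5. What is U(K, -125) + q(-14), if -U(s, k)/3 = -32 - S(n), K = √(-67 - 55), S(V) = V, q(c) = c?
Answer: 97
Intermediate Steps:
K = I*√122 (K = √(-122) = I*√122 ≈ 11.045*I)
U(s, k) = 111 (U(s, k) = -3*(-32 - 1*5) = -3*(-32 - 5) = -3*(-37) = 111)
U(K, -125) + q(-14) = 111 - 14 = 97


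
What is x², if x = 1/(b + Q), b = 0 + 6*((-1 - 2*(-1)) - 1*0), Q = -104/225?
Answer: 50625/1552516 ≈ 0.032608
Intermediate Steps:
Q = -104/225 (Q = -104*1/225 = -104/225 ≈ -0.46222)
b = 6 (b = 0 + 6*((-1 + 2) + 0) = 0 + 6*(1 + 0) = 0 + 6*1 = 0 + 6 = 6)
x = 225/1246 (x = 1/(6 - 104/225) = 1/(1246/225) = 225/1246 ≈ 0.18058)
x² = (225/1246)² = 50625/1552516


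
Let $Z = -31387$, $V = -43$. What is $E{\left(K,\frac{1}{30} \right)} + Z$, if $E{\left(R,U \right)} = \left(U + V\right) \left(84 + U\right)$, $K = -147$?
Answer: $- \frac{31497869}{900} \approx -34998.0$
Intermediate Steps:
$E{\left(R,U \right)} = \left(-43 + U\right) \left(84 + U\right)$ ($E{\left(R,U \right)} = \left(U - 43\right) \left(84 + U\right) = \left(-43 + U\right) \left(84 + U\right)$)
$E{\left(K,\frac{1}{30} \right)} + Z = \left(-3612 + \left(\frac{1}{30}\right)^{2} + \frac{41}{30}\right) - 31387 = \left(-3612 + \left(\frac{1}{30}\right)^{2} + 41 \cdot \frac{1}{30}\right) - 31387 = \left(-3612 + \frac{1}{900} + \frac{41}{30}\right) - 31387 = - \frac{3249569}{900} - 31387 = - \frac{31497869}{900}$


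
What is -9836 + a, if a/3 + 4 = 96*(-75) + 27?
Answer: -31367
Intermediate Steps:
a = -21531 (a = -12 + 3*(96*(-75) + 27) = -12 + 3*(-7200 + 27) = -12 + 3*(-7173) = -12 - 21519 = -21531)
-9836 + a = -9836 - 21531 = -31367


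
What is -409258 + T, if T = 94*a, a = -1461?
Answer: -546592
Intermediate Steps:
T = -137334 (T = 94*(-1461) = -137334)
-409258 + T = -409258 - 137334 = -546592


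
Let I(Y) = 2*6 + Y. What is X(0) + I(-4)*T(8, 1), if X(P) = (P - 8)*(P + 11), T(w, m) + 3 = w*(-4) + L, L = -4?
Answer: -400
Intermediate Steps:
T(w, m) = -7 - 4*w (T(w, m) = -3 + (w*(-4) - 4) = -3 + (-4*w - 4) = -3 + (-4 - 4*w) = -7 - 4*w)
X(P) = (-8 + P)*(11 + P)
I(Y) = 12 + Y
X(0) + I(-4)*T(8, 1) = (-88 + 0**2 + 3*0) + (12 - 4)*(-7 - 4*8) = (-88 + 0 + 0) + 8*(-7 - 32) = -88 + 8*(-39) = -88 - 312 = -400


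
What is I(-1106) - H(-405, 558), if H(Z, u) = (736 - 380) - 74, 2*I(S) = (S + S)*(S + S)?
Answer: 2446190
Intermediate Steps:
I(S) = 2*S**2 (I(S) = ((S + S)*(S + S))/2 = ((2*S)*(2*S))/2 = (4*S**2)/2 = 2*S**2)
H(Z, u) = 282 (H(Z, u) = 356 - 74 = 282)
I(-1106) - H(-405, 558) = 2*(-1106)**2 - 1*282 = 2*1223236 - 282 = 2446472 - 282 = 2446190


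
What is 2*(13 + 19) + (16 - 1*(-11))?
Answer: 91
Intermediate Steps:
2*(13 + 19) + (16 - 1*(-11)) = 2*32 + (16 + 11) = 64 + 27 = 91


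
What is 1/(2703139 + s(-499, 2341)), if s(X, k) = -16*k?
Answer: 1/2665683 ≈ 3.7514e-7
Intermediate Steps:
1/(2703139 + s(-499, 2341)) = 1/(2703139 - 16*2341) = 1/(2703139 - 37456) = 1/2665683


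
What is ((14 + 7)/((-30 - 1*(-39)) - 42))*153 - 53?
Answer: -1654/11 ≈ -150.36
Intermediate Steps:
((14 + 7)/((-30 - 1*(-39)) - 42))*153 - 53 = (21/((-30 + 39) - 42))*153 - 53 = (21/(9 - 42))*153 - 53 = (21/(-33))*153 - 53 = (21*(-1/33))*153 - 53 = -7/11*153 - 53 = -1071/11 - 53 = -1654/11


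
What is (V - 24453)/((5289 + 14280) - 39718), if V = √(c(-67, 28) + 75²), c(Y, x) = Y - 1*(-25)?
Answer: 24453/20149 - √5583/20149 ≈ 1.2099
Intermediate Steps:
c(Y, x) = 25 + Y (c(Y, x) = Y + 25 = 25 + Y)
V = √5583 (V = √((25 - 67) + 75²) = √(-42 + 5625) = √5583 ≈ 74.719)
(V - 24453)/((5289 + 14280) - 39718) = (√5583 - 24453)/((5289 + 14280) - 39718) = (-24453 + √5583)/(19569 - 39718) = (-24453 + √5583)/(-20149) = (-24453 + √5583)*(-1/20149) = 24453/20149 - √5583/20149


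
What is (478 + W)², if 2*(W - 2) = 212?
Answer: 343396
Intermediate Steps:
W = 108 (W = 2 + (½)*212 = 2 + 106 = 108)
(478 + W)² = (478 + 108)² = 586² = 343396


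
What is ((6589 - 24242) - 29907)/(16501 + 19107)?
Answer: -5945/4451 ≈ -1.3357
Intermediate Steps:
((6589 - 24242) - 29907)/(16501 + 19107) = (-17653 - 29907)/35608 = -47560*1/35608 = -5945/4451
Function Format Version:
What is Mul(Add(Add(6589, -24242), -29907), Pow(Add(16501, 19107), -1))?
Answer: Rational(-5945, 4451) ≈ -1.3357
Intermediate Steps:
Mul(Add(Add(6589, -24242), -29907), Pow(Add(16501, 19107), -1)) = Mul(Add(-17653, -29907), Pow(35608, -1)) = Mul(-47560, Rational(1, 35608)) = Rational(-5945, 4451)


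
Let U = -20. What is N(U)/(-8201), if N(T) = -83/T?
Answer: -83/164020 ≈ -0.00050604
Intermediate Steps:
N(U)/(-8201) = -83/(-20)/(-8201) = -83*(-1/20)*(-1/8201) = (83/20)*(-1/8201) = -83/164020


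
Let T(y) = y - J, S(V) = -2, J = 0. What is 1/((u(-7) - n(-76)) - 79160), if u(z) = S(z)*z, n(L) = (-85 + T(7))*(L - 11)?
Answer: -1/85932 ≈ -1.1637e-5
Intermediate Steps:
T(y) = y (T(y) = y - 1*0 = y + 0 = y)
n(L) = 858 - 78*L (n(L) = (-85 + 7)*(L - 11) = -78*(-11 + L) = 858 - 78*L)
u(z) = -2*z
1/((u(-7) - n(-76)) - 79160) = 1/((-2*(-7) - (858 - 78*(-76))) - 79160) = 1/((14 - (858 + 5928)) - 79160) = 1/((14 - 1*6786) - 79160) = 1/((14 - 6786) - 79160) = 1/(-6772 - 79160) = 1/(-85932) = -1/85932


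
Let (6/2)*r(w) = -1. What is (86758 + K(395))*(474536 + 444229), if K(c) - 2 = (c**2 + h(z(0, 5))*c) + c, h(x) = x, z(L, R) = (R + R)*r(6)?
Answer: 222215565450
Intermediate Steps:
r(w) = -1/3 (r(w) = (1/3)*(-1) = -1/3)
z(L, R) = -2*R/3 (z(L, R) = (R + R)*(-1/3) = (2*R)*(-1/3) = -2*R/3)
K(c) = 2 + c**2 - 7*c/3 (K(c) = 2 + ((c**2 + (-2/3*5)*c) + c) = 2 + ((c**2 - 10*c/3) + c) = 2 + (c**2 - 7*c/3) = 2 + c**2 - 7*c/3)
(86758 + K(395))*(474536 + 444229) = (86758 + (2 + 395**2 - 7/3*395))*(474536 + 444229) = (86758 + (2 + 156025 - 2765/3))*918765 = (86758 + 465316/3)*918765 = (725590/3)*918765 = 222215565450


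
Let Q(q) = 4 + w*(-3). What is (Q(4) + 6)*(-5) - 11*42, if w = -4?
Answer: -572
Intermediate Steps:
Q(q) = 16 (Q(q) = 4 - 4*(-3) = 4 + 12 = 16)
(Q(4) + 6)*(-5) - 11*42 = (16 + 6)*(-5) - 11*42 = 22*(-5) - 462 = -110 - 462 = -572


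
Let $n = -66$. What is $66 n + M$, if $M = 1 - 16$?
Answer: $-4371$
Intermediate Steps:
$M = -15$ ($M = 1 - 16 = -15$)
$66 n + M = 66 \left(-66\right) - 15 = -4356 - 15 = -4371$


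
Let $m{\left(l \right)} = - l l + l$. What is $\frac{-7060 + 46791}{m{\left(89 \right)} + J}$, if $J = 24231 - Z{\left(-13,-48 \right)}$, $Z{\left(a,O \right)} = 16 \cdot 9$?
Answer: $\frac{39731}{16255} \approx 2.4442$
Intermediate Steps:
$Z{\left(a,O \right)} = 144$
$J = 24087$ ($J = 24231 - 144 = 24087$)
$m{\left(l \right)} = l - l^{2}$ ($m{\left(l \right)} = - l^{2} + l = l - l^{2}$)
$\frac{-7060 + 46791}{m{\left(89 \right)} + J} = \frac{-7060 + 46791}{89 \left(1 - 89\right) + 24087} = \frac{39731}{89 \left(1 - 89\right) + 24087} = \frac{39731}{89 \left(-88\right) + 24087} = \frac{39731}{-7832 + 24087} = \frac{39731}{16255}$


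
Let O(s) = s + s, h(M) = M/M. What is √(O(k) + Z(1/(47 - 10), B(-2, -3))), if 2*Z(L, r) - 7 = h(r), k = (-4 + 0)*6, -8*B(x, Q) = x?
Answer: 2*I*√11 ≈ 6.6332*I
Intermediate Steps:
B(x, Q) = -x/8
k = -24 (k = -4*6 = -24)
h(M) = 1
Z(L, r) = 4 (Z(L, r) = 7/2 + (½)*1 = 7/2 + ½ = 4)
O(s) = 2*s
√(O(k) + Z(1/(47 - 10), B(-2, -3))) = √(2*(-24) + 4) = √(-48 + 4) = √(-44) = 2*I*√11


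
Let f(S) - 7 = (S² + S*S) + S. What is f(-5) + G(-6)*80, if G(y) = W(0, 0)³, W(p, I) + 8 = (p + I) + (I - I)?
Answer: -40908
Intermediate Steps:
W(p, I) = -8 + I + p (W(p, I) = -8 + ((p + I) + (I - I)) = -8 + ((I + p) + 0) = -8 + (I + p) = -8 + I + p)
f(S) = 7 + S + 2*S² (f(S) = 7 + ((S² + S*S) + S) = 7 + ((S² + S²) + S) = 7 + (2*S² + S) = 7 + (S + 2*S²) = 7 + S + 2*S²)
G(y) = -512 (G(y) = (-8 + 0 + 0)³ = (-8)³ = -512)
f(-5) + G(-6)*80 = (7 - 5 + 2*(-5)²) - 512*80 = (7 - 5 + 2*25) - 40960 = (7 - 5 + 50) - 40960 = 52 - 40960 = -40908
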